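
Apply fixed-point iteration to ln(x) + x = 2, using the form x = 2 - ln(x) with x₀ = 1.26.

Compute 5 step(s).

Equation: ln(x) + x = 2
Fixed-point form: x = 2 - ln(x)
x₀ = 1.26

x_1 = g(1.260000) = 1.768888
x_2 = g(1.768888) = 1.429649
x_3 = g(1.429649) = 1.642571
x_4 = g(1.642571) = 1.503737
x_5 = g(1.503737) = 1.592047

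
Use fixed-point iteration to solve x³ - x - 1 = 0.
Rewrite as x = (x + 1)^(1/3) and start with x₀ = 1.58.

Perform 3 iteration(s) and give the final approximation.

Equation: x³ - x - 1 = 0
Fixed-point form: x = (x + 1)^(1/3)
x₀ = 1.58

x_1 = g(1.580000) = 1.371534
x_2 = g(1.371534) = 1.333551
x_3 = g(1.333551) = 1.326394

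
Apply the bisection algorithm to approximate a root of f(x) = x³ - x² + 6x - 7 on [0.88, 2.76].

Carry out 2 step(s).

f(x) = x³ - x² + 6x - 7
Initial interval: [0.88, 2.76]

Iteration 1:
  c_1 = (0.880000 + 2.760000)/2 = 1.820000
  f(c_1) = f(1.820000) = 6.636168
  f(a) × f(c) < 0, new interval: [0.880000, 1.820000]
Iteration 2:
  c_2 = (0.880000 + 1.820000)/2 = 1.350000
  f(c_2) = f(1.350000) = 1.737875
  f(a) × f(c) < 0, new interval: [0.880000, 1.350000]

After 2 iteration(s), the approximation is c_2 = 1.350000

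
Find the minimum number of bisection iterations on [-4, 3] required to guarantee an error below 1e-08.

We need (b-a)/2^n ≤ 1e-08
(3 - (-4))/2^n ≤ 1e-08
7/2^n ≤ 1e-08
2^n ≥ 700000000
n ≥ log₂(700000000) = 29.38
n ≥ 30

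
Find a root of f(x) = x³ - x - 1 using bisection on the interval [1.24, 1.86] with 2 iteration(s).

f(x) = x³ - x - 1
Initial interval: [1.24, 1.86]

Iteration 1:
  c_1 = (1.240000 + 1.860000)/2 = 1.550000
  f(c_1) = f(1.550000) = 1.173875
  f(a) × f(c) < 0, new interval: [1.240000, 1.550000]
Iteration 2:
  c_2 = (1.240000 + 1.550000)/2 = 1.395000
  f(c_2) = f(1.395000) = 0.319705
  f(a) × f(c) < 0, new interval: [1.240000, 1.395000]

After 2 iteration(s), the approximation is c_2 = 1.395000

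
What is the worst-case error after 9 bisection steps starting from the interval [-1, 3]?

Bisection error bound: |error| ≤ (b-a)/2^n
|error| ≤ (3 - (-1))/2^9 = 4/2^9
|error| ≤ 0.0078125000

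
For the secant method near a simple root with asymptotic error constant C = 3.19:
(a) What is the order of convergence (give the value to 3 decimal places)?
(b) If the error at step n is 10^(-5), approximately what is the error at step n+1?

(a) Secant method has superlinear convergence with order φ = (1+√5)/2 ≈ 1.618.
    This means |e_{n+1}| ≈ C|e_n|^1.618.

(b) With |e_n| = 10^(-5) and C = 3.19:
    |e_{n+1}| ≈ 3.19 × (10^(-5))^1.618 = 3.19 × 10^(-8.09)

(a) ≈ 1.618 (golden ratio); (b) |e_{n+1}| ≈ 2.592e-08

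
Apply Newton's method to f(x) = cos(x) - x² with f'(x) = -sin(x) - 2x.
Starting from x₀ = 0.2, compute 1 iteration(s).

f(x) = cos(x) - x²
f'(x) = -sin(x) - 2x
x₀ = 0.2

Newton-Raphson formula: x_{n+1} = x_n - f(x_n)/f'(x_n)

Iteration 1:
  f(0.200000) = 0.940067
  f'(0.200000) = -0.598669
  x_1 = 0.200000 - 0.940067/(-0.598669) = 1.770260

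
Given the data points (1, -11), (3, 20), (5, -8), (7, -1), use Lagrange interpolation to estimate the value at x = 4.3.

Lagrange interpolation formula:
P(x) = Σ yᵢ × Lᵢ(x)
where Lᵢ(x) = Π_{j≠i} (x - xⱼ)/(xᵢ - xⱼ)

L_0(4.3) = (4.3 - 3)/(1 - 3) × (4.3 - 5)/(1 - 5) × (4.3 - 7)/(1 - 7) = -0.051188
L_1(4.3) = (4.3 - 1)/(3 - 1) × (4.3 - 5)/(3 - 5) × (4.3 - 7)/(3 - 7) = 0.389813
L_2(4.3) = (4.3 - 1)/(5 - 1) × (4.3 - 3)/(5 - 3) × (4.3 - 7)/(5 - 7) = 0.723937
L_3(4.3) = (4.3 - 1)/(7 - 1) × (4.3 - 3)/(7 - 3) × (4.3 - 5)/(7 - 5) = -0.062563

P(4.3) = (-11)×L_0(4.3) + 20×L_1(4.3) + (-8)×L_2(4.3) + (-1)×L_3(4.3)
P(4.3) = 2.630375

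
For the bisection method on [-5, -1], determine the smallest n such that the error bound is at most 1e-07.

We need (b-a)/2^n ≤ 1e-07
(-1 - (-5))/2^n ≤ 1e-07
4/2^n ≤ 1e-07
2^n ≥ 40000000
n ≥ log₂(40000000) = 25.25
n ≥ 26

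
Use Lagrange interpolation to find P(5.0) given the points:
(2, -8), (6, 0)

Lagrange interpolation formula:
P(x) = Σ yᵢ × Lᵢ(x)
where Lᵢ(x) = Π_{j≠i} (x - xⱼ)/(xᵢ - xⱼ)

L_0(5.0) = (5.0 - 6)/(2 - 6) = 0.250000
L_1(5.0) = (5.0 - 2)/(6 - 2) = 0.750000

P(5.0) = (-8)×L_0(5.0) + 0×L_1(5.0)
P(5.0) = -2.000000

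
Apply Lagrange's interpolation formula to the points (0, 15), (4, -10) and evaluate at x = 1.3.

Lagrange interpolation formula:
P(x) = Σ yᵢ × Lᵢ(x)
where Lᵢ(x) = Π_{j≠i} (x - xⱼ)/(xᵢ - xⱼ)

L_0(1.3) = (1.3 - 4)/(0 - 4) = 0.675000
L_1(1.3) = (1.3 - 0)/(4 - 0) = 0.325000

P(1.3) = 15×L_0(1.3) + (-10)×L_1(1.3)
P(1.3) = 6.875000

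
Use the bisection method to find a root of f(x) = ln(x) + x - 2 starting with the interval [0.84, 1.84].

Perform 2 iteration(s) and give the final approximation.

f(x) = ln(x) + x - 2
Initial interval: [0.84, 1.84]

Iteration 1:
  c_1 = (0.840000 + 1.840000)/2 = 1.340000
  f(c_1) = f(1.340000) = -0.367330
  f(a) × f(c) ≥ 0, new interval: [1.340000, 1.840000]
Iteration 2:
  c_2 = (1.340000 + 1.840000)/2 = 1.590000
  f(c_2) = f(1.590000) = 0.053734
  f(a) × f(c) < 0, new interval: [1.340000, 1.590000]

After 2 iteration(s), the approximation is c_2 = 1.590000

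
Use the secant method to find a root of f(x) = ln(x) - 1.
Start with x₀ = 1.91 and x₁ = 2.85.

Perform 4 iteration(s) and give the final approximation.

f(x) = ln(x) - 1
x₀ = 1.91, x₁ = 2.85

Secant formula: x_{n+1} = x_n - f(x_n)(x_n - x_{n-1})/(f(x_n) - f(x_{n-1}))

Iteration 1:
  f(1.910000) = -0.352897
  f(2.850000) = 0.047319
  x_2 = 2.850000 - 0.047319×(2.850000 - 1.910000)/(0.047319 - (-0.352897))
       = 2.738860
Iteration 2:
  f(2.850000) = 0.047319
  f(2.738860) = 0.007542
  x_3 = 2.738860 - 0.007542×(2.738860 - 2.850000)/(0.007542 - 0.047319)
       = 2.717788
Iteration 3:
  f(2.738860) = 0.007542
  f(2.717788) = -0.000182
  x_4 = 2.717788 - (-0.000182)×(2.717788 - 2.738860)/(-0.000182 - 0.007542)
       = 2.718284
Iteration 4:
  f(2.717788) = -0.000182
  f(2.718284) = 0.000001
  x_5 = 2.718284 - 0.000001×(2.718284 - 2.717788)/(0.000001 - (-0.000182))
       = 2.718282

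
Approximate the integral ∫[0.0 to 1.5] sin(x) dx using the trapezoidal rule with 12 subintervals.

f(x) = sin(x)
a = 0.0, b = 1.5, n = 12
h = (b - a)/n = 0.125000

Trapezoidal rule: (h/2)[f(x₀) + 2f(x₁) + 2f(x₂) + ... + f(xₙ)]

x_0 = 0.0000, f(x_0) = 0.000000, coefficient = 1
x_1 = 0.1250, f(x_1) = 0.124675, coefficient = 2
x_2 = 0.2500, f(x_2) = 0.247404, coefficient = 2
x_3 = 0.3750, f(x_3) = 0.366273, coefficient = 2
x_4 = 0.5000, f(x_4) = 0.479426, coefficient = 2
x_5 = 0.6250, f(x_5) = 0.585097, coefficient = 2
x_6 = 0.7500, f(x_6) = 0.681639, coefficient = 2
x_7 = 0.8750, f(x_7) = 0.767544, coefficient = 2
x_8 = 1.0000, f(x_8) = 0.841471, coefficient = 2
x_9 = 1.1250, f(x_9) = 0.902268, coefficient = 2
x_10 = 1.2500, f(x_10) = 0.948985, coefficient = 2
x_11 = 1.3750, f(x_11) = 0.980893, coefficient = 2
x_12 = 1.5000, f(x_12) = 0.997495, coefficient = 1

I ≈ (0.125000/2) × 14.848840 = 0.928053
Exact value: 0.929263
Error: 0.001210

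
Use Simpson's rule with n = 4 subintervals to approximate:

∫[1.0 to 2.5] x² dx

f(x) = x²
a = 1.0, b = 2.5, n = 4
h = (b - a)/n = 0.375000

Simpson's rule: (h/3)[f(x₀) + 4f(x₁) + 2f(x₂) + ... + f(xₙ)]

x_0 = 1.0000, f(x_0) = 1.000000, coefficient = 1
x_1 = 1.3750, f(x_1) = 1.890625, coefficient = 4
x_2 = 1.7500, f(x_2) = 3.062500, coefficient = 2
x_3 = 2.1250, f(x_3) = 4.515625, coefficient = 4
x_4 = 2.5000, f(x_4) = 6.250000, coefficient = 1

I ≈ (0.375000/3) × 39.000000 = 4.875000
Exact value: 4.875000
Error: 0.000000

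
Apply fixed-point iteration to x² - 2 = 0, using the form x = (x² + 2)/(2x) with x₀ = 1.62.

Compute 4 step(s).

Equation: x² - 2 = 0
Fixed-point form: x = (x² + 2)/(2x)
x₀ = 1.62

x_1 = g(1.620000) = 1.427284
x_2 = g(1.427284) = 1.414273
x_3 = g(1.414273) = 1.414214
x_4 = g(1.414214) = 1.414214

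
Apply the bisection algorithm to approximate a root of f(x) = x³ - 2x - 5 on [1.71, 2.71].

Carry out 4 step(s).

f(x) = x³ - 2x - 5
Initial interval: [1.71, 2.71]

Iteration 1:
  c_1 = (1.710000 + 2.710000)/2 = 2.210000
  f(c_1) = f(2.210000) = 1.373861
  f(a) × f(c) < 0, new interval: [1.710000, 2.210000]
Iteration 2:
  c_2 = (1.710000 + 2.210000)/2 = 1.960000
  f(c_2) = f(1.960000) = -1.390464
  f(a) × f(c) ≥ 0, new interval: [1.960000, 2.210000]
Iteration 3:
  c_3 = (1.960000 + 2.210000)/2 = 2.085000
  f(c_3) = f(2.085000) = -0.106036
  f(a) × f(c) ≥ 0, new interval: [2.085000, 2.210000]
Iteration 4:
  c_4 = (2.085000 + 2.210000)/2 = 2.147500
  f(c_4) = f(2.147500) = 0.608747
  f(a) × f(c) < 0, new interval: [2.085000, 2.147500]

After 4 iteration(s), the approximation is c_4 = 2.147500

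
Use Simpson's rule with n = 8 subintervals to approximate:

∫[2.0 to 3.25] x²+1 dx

f(x) = x²+1
a = 2.0, b = 3.25, n = 8
h = (b - a)/n = 0.156250

Simpson's rule: (h/3)[f(x₀) + 4f(x₁) + 2f(x₂) + ... + f(xₙ)]

x_0 = 2.0000, f(x_0) = 5.000000, coefficient = 1
x_1 = 2.1562, f(x_1) = 5.649414, coefficient = 4
x_2 = 2.3125, f(x_2) = 6.347656, coefficient = 2
x_3 = 2.4688, f(x_3) = 7.094727, coefficient = 4
x_4 = 2.6250, f(x_4) = 7.890625, coefficient = 2
x_5 = 2.7812, f(x_5) = 8.735352, coefficient = 4
x_6 = 2.9375, f(x_6) = 9.628906, coefficient = 2
x_7 = 3.0938, f(x_7) = 10.571289, coefficient = 4
x_8 = 3.2500, f(x_8) = 11.562500, coefficient = 1

I ≈ (0.156250/3) × 192.500000 = 10.026042
Exact value: 10.026042
Error: 0.000000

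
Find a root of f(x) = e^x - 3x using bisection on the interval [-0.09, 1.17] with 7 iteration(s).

f(x) = e^x - 3x
Initial interval: [-0.09, 1.17]

Iteration 1:
  c_1 = (-0.090000 + 1.170000)/2 = 0.540000
  f(c_1) = f(0.540000) = 0.096007
  f(a) × f(c) ≥ 0, new interval: [0.540000, 1.170000]
Iteration 2:
  c_2 = (0.540000 + 1.170000)/2 = 0.855000
  f(c_2) = f(0.855000) = -0.213626
  f(a) × f(c) < 0, new interval: [0.540000, 0.855000]
Iteration 3:
  c_3 = (0.540000 + 0.855000)/2 = 0.697500
  f(c_3) = f(0.697500) = -0.083775
  f(a) × f(c) < 0, new interval: [0.540000, 0.697500]
Iteration 4:
  c_4 = (0.540000 + 0.697500)/2 = 0.618750
  f(c_4) = f(0.618750) = 0.000356
  f(a) × f(c) ≥ 0, new interval: [0.618750, 0.697500]
Iteration 5:
  c_5 = (0.618750 + 0.697500)/2 = 0.658125
  f(c_5) = f(0.658125) = -0.043207
  f(a) × f(c) < 0, new interval: [0.618750, 0.658125]
Iteration 6:
  c_6 = (0.618750 + 0.658125)/2 = 0.638437
  f(c_6) = f(0.638437) = -0.021793
  f(a) × f(c) < 0, new interval: [0.618750, 0.638437]
Iteration 7:
  c_7 = (0.618750 + 0.638437)/2 = 0.628594
  f(c_7) = f(0.628594) = -0.010809
  f(a) × f(c) < 0, new interval: [0.618750, 0.628594]

After 7 iteration(s), the approximation is c_7 = 0.628594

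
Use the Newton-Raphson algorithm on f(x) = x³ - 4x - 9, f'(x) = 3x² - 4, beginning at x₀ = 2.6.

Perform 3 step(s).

f(x) = x³ - 4x - 9
f'(x) = 3x² - 4
x₀ = 2.6

Newton-Raphson formula: x_{n+1} = x_n - f(x_n)/f'(x_n)

Iteration 1:
  f(2.600000) = -1.824000
  f'(2.600000) = 16.280000
  x_1 = 2.600000 - (-1.824000)/16.280000 = 2.712039
Iteration 2:
  f(2.712039) = 0.099318
  f'(2.712039) = 18.065472
  x_2 = 2.712039 - 0.099318/18.065472 = 2.706542
Iteration 3:
  f(2.706542) = 0.000246
  f'(2.706542) = 17.976103
  x_3 = 2.706542 - 0.000246/17.976103 = 2.706528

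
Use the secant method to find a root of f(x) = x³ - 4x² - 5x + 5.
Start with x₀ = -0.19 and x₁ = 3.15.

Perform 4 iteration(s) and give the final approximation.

f(x) = x³ - 4x² - 5x + 5
x₀ = -0.19, x₁ = 3.15

Secant formula: x_{n+1} = x_n - f(x_n)(x_n - x_{n-1})/(f(x_n) - f(x_{n-1}))

Iteration 1:
  f(-0.190000) = 5.798741
  f(3.150000) = -19.184125
  x_2 = 3.150000 - (-19.184125)×(3.150000 - (-0.190000))/(-19.184125 - 5.798741)
       = 0.585243
Iteration 2:
  f(3.150000) = -19.184125
  f(0.585243) = 0.904198
  x_3 = 0.585243 - 0.904198×(0.585243 - 3.150000)/(0.904198 - (-19.184125))
       = 0.700686
Iteration 3:
  f(0.585243) = 0.904198
  f(0.700686) = -0.123261
  x_4 = 0.700686 - (-0.123261)×(0.700686 - 0.585243)/(-0.123261 - 0.904198)
       = 0.686836
Iteration 4:
  f(0.700686) = -0.123261
  f(0.686836) = 0.002852
  x_5 = 0.686836 - 0.002852×(0.686836 - 0.700686)/(0.002852 - (-0.123261))
       = 0.687150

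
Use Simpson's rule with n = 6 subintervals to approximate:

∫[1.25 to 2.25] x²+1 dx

f(x) = x²+1
a = 1.25, b = 2.25, n = 6
h = (b - a)/n = 0.166667

Simpson's rule: (h/3)[f(x₀) + 4f(x₁) + 2f(x₂) + ... + f(xₙ)]

x_0 = 1.2500, f(x_0) = 2.562500, coefficient = 1
x_1 = 1.4167, f(x_1) = 3.006944, coefficient = 4
x_2 = 1.5833, f(x_2) = 3.506944, coefficient = 2
x_3 = 1.7500, f(x_3) = 4.062500, coefficient = 4
x_4 = 1.9167, f(x_4) = 4.673611, coefficient = 2
x_5 = 2.0833, f(x_5) = 5.340278, coefficient = 4
x_6 = 2.2500, f(x_6) = 6.062500, coefficient = 1

I ≈ (0.166667/3) × 74.625000 = 4.145833
Exact value: 4.145833
Error: 0.000000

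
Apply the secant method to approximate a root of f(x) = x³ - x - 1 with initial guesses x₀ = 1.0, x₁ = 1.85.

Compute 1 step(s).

f(x) = x³ - x - 1
x₀ = 1.0, x₁ = 1.85

Secant formula: x_{n+1} = x_n - f(x_n)(x_n - x_{n-1})/(f(x_n) - f(x_{n-1}))

Iteration 1:
  f(1.000000) = -1.000000
  f(1.850000) = 3.481625
  x_2 = 1.850000 - 3.481625×(1.850000 - 1.000000)/(3.481625 - (-1.000000))
       = 1.189663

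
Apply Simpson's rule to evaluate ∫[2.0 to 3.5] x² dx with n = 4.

f(x) = x²
a = 2.0, b = 3.5, n = 4
h = (b - a)/n = 0.375000

Simpson's rule: (h/3)[f(x₀) + 4f(x₁) + 2f(x₂) + ... + f(xₙ)]

x_0 = 2.0000, f(x_0) = 4.000000, coefficient = 1
x_1 = 2.3750, f(x_1) = 5.640625, coefficient = 4
x_2 = 2.7500, f(x_2) = 7.562500, coefficient = 2
x_3 = 3.1250, f(x_3) = 9.765625, coefficient = 4
x_4 = 3.5000, f(x_4) = 12.250000, coefficient = 1

I ≈ (0.375000/3) × 93.000000 = 11.625000
Exact value: 11.625000
Error: 0.000000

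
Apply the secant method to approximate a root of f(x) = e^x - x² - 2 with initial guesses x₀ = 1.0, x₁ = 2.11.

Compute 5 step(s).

f(x) = e^x - x² - 2
x₀ = 1.0, x₁ = 2.11

Secant formula: x_{n+1} = x_n - f(x_n)(x_n - x_{n-1})/(f(x_n) - f(x_{n-1}))

Iteration 1:
  f(1.000000) = -0.281718
  f(2.110000) = 1.796141
  x_2 = 2.110000 - 1.796141×(2.110000 - 1.000000)/(1.796141 - (-0.281718))
       = 1.150495
Iteration 2:
  f(2.110000) = 1.796141
  f(1.150495) = -0.163882
  x_3 = 1.150495 - (-0.163882)×(1.150495 - 2.110000)/(-0.163882 - 1.796141)
       = 1.230721
Iteration 3:
  f(1.150495) = -0.163882
  f(1.230721) = -0.090977
  x_4 = 1.230721 - (-0.090977)×(1.230721 - 1.150495)/(-0.090977 - (-0.163882))
       = 1.330834
Iteration 4:
  f(1.230721) = -0.090977
  f(1.330834) = 0.013079
  x_5 = 1.330834 - 0.013079×(1.330834 - 1.230721)/(0.013079 - (-0.090977))
       = 1.318251
Iteration 5:
  f(1.330834) = 0.013079
  f(1.318251) = -0.000906
  x_6 = 1.318251 - (-0.000906)×(1.318251 - 1.330834)/(-0.000906 - 0.013079)
       = 1.319066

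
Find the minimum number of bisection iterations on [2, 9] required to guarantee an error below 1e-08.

We need (b-a)/2^n ≤ 1e-08
(9 - 2)/2^n ≤ 1e-08
7/2^n ≤ 1e-08
2^n ≥ 700000000
n ≥ log₂(700000000) = 29.38
n ≥ 30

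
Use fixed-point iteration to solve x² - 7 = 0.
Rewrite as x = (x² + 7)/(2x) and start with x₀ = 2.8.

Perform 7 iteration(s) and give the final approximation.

Equation: x² - 7 = 0
Fixed-point form: x = (x² + 7)/(2x)
x₀ = 2.8

x_1 = g(2.800000) = 2.650000
x_2 = g(2.650000) = 2.645755
x_3 = g(2.645755) = 2.645751
x_4 = g(2.645751) = 2.645751
x_5 = g(2.645751) = 2.645751
x_6 = g(2.645751) = 2.645751
x_7 = g(2.645751) = 2.645751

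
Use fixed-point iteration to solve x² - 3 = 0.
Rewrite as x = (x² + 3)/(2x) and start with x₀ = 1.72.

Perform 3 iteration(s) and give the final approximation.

Equation: x² - 3 = 0
Fixed-point form: x = (x² + 3)/(2x)
x₀ = 1.72

x_1 = g(1.720000) = 1.732093
x_2 = g(1.732093) = 1.732051
x_3 = g(1.732051) = 1.732051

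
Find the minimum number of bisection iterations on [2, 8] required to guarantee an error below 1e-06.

We need (b-a)/2^n ≤ 1e-06
(8 - 2)/2^n ≤ 1e-06
6/2^n ≤ 1e-06
2^n ≥ 6000000
n ≥ log₂(6000000) = 22.52
n ≥ 23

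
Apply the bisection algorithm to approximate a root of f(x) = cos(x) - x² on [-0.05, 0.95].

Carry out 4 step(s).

f(x) = cos(x) - x²
Initial interval: [-0.05, 0.95]

Iteration 1:
  c_1 = (-0.050000 + 0.950000)/2 = 0.450000
  f(c_1) = f(0.450000) = 0.697947
  f(a) × f(c) ≥ 0, new interval: [0.450000, 0.950000]
Iteration 2:
  c_2 = (0.450000 + 0.950000)/2 = 0.700000
  f(c_2) = f(0.700000) = 0.274842
  f(a) × f(c) ≥ 0, new interval: [0.700000, 0.950000]
Iteration 3:
  c_3 = (0.700000 + 0.950000)/2 = 0.825000
  f(c_3) = f(0.825000) = -0.002068
  f(a) × f(c) < 0, new interval: [0.700000, 0.825000]
Iteration 4:
  c_4 = (0.700000 + 0.825000)/2 = 0.762500
  f(c_4) = f(0.762500) = 0.141705
  f(a) × f(c) ≥ 0, new interval: [0.762500, 0.825000]

After 4 iteration(s), the approximation is c_4 = 0.762500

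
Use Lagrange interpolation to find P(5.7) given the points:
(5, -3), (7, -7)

Lagrange interpolation formula:
P(x) = Σ yᵢ × Lᵢ(x)
where Lᵢ(x) = Π_{j≠i} (x - xⱼ)/(xᵢ - xⱼ)

L_0(5.7) = (5.7 - 7)/(5 - 7) = 0.650000
L_1(5.7) = (5.7 - 5)/(7 - 5) = 0.350000

P(5.7) = (-3)×L_0(5.7) + (-7)×L_1(5.7)
P(5.7) = -4.400000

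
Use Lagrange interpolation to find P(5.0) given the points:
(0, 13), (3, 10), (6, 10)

Lagrange interpolation formula:
P(x) = Σ yᵢ × Lᵢ(x)
where Lᵢ(x) = Π_{j≠i} (x - xⱼ)/(xᵢ - xⱼ)

L_0(5.0) = (5.0 - 3)/(0 - 3) × (5.0 - 6)/(0 - 6) = -0.111111
L_1(5.0) = (5.0 - 0)/(3 - 0) × (5.0 - 6)/(3 - 6) = 0.555556
L_2(5.0) = (5.0 - 0)/(6 - 0) × (5.0 - 3)/(6 - 3) = 0.555556

P(5.0) = 13×L_0(5.0) + 10×L_1(5.0) + 10×L_2(5.0)
P(5.0) = 9.666667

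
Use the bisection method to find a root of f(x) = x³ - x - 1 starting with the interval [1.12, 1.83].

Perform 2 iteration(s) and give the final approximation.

f(x) = x³ - x - 1
Initial interval: [1.12, 1.83]

Iteration 1:
  c_1 = (1.120000 + 1.830000)/2 = 1.475000
  f(c_1) = f(1.475000) = 0.734047
  f(a) × f(c) < 0, new interval: [1.120000, 1.475000]
Iteration 2:
  c_2 = (1.120000 + 1.475000)/2 = 1.297500
  f(c_2) = f(1.297500) = -0.113151
  f(a) × f(c) ≥ 0, new interval: [1.297500, 1.475000]

After 2 iteration(s), the approximation is c_2 = 1.297500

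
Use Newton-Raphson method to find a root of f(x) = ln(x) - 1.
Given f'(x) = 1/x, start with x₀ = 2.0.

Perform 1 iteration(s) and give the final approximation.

f(x) = ln(x) - 1
f'(x) = 1/x
x₀ = 2.0

Newton-Raphson formula: x_{n+1} = x_n - f(x_n)/f'(x_n)

Iteration 1:
  f(2.000000) = -0.306853
  f'(2.000000) = 0.500000
  x_1 = 2.000000 - (-0.306853)/0.500000 = 2.613706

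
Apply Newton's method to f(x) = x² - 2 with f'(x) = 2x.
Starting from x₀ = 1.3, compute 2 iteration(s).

f(x) = x² - 2
f'(x) = 2x
x₀ = 1.3

Newton-Raphson formula: x_{n+1} = x_n - f(x_n)/f'(x_n)

Iteration 1:
  f(1.300000) = -0.310000
  f'(1.300000) = 2.600000
  x_1 = 1.300000 - (-0.310000)/2.600000 = 1.419231
Iteration 2:
  f(1.419231) = 0.014216
  f'(1.419231) = 2.838462
  x_2 = 1.419231 - 0.014216/2.838462 = 1.414222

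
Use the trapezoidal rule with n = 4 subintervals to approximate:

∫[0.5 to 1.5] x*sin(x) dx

f(x) = x*sin(x)
a = 0.5, b = 1.5, n = 4
h = (b - a)/n = 0.250000

Trapezoidal rule: (h/2)[f(x₀) + 2f(x₁) + 2f(x₂) + ... + f(xₙ)]

x_0 = 0.5000, f(x_0) = 0.239713, coefficient = 1
x_1 = 0.7500, f(x_1) = 0.511229, coefficient = 2
x_2 = 1.0000, f(x_2) = 0.841471, coefficient = 2
x_3 = 1.2500, f(x_3) = 1.186231, coefficient = 2
x_4 = 1.5000, f(x_4) = 1.496242, coefficient = 1

I ≈ (0.250000/2) × 6.813817 = 0.851727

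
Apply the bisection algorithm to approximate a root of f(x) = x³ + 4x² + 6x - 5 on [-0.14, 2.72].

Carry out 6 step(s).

f(x) = x³ + 4x² + 6x - 5
Initial interval: [-0.14, 2.72]

Iteration 1:
  c_1 = (-0.140000 + 2.720000)/2 = 1.290000
  f(c_1) = f(1.290000) = 11.543089
  f(a) × f(c) < 0, new interval: [-0.140000, 1.290000]
Iteration 2:
  c_2 = (-0.140000 + 1.290000)/2 = 0.575000
  f(c_2) = f(0.575000) = -0.037391
  f(a) × f(c) ≥ 0, new interval: [0.575000, 1.290000]
Iteration 3:
  c_3 = (0.575000 + 1.290000)/2 = 0.932500
  f(c_3) = f(0.932500) = 4.884086
  f(a) × f(c) < 0, new interval: [0.575000, 0.932500]
Iteration 4:
  c_4 = (0.575000 + 0.932500)/2 = 0.753750
  f(c_4) = f(0.753750) = 2.223291
  f(a) × f(c) < 0, new interval: [0.575000, 0.753750]
Iteration 5:
  c_5 = (0.575000 + 0.753750)/2 = 0.664375
  f(c_5) = f(0.664375) = 1.045078
  f(a) × f(c) < 0, new interval: [0.575000, 0.664375]
Iteration 6:
  c_6 = (0.575000 + 0.664375)/2 = 0.619687
  f(c_6) = f(0.619687) = 0.492143
  f(a) × f(c) < 0, new interval: [0.575000, 0.619687]

After 6 iteration(s), the approximation is c_6 = 0.619687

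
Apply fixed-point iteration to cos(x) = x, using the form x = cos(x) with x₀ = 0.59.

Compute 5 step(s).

Equation: cos(x) = x
Fixed-point form: x = cos(x)
x₀ = 0.59

x_1 = g(0.590000) = 0.830941
x_2 = g(0.830941) = 0.674181
x_3 = g(0.674181) = 0.781218
x_4 = g(0.781218) = 0.710056
x_5 = g(0.710056) = 0.758325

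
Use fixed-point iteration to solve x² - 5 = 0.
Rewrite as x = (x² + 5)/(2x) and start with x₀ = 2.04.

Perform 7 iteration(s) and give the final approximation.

Equation: x² - 5 = 0
Fixed-point form: x = (x² + 5)/(2x)
x₀ = 2.04

x_1 = g(2.040000) = 2.245490
x_2 = g(2.245490) = 2.236088
x_3 = g(2.236088) = 2.236068
x_4 = g(2.236068) = 2.236068
x_5 = g(2.236068) = 2.236068
x_6 = g(2.236068) = 2.236068
x_7 = g(2.236068) = 2.236068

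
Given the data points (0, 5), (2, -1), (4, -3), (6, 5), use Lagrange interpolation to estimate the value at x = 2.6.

Lagrange interpolation formula:
P(x) = Σ yᵢ × Lᵢ(x)
where Lᵢ(x) = Π_{j≠i} (x - xⱼ)/(xᵢ - xⱼ)

L_0(2.6) = (2.6 - 2)/(0 - 2) × (2.6 - 4)/(0 - 4) × (2.6 - 6)/(0 - 6) = -0.059500
L_1(2.6) = (2.6 - 0)/(2 - 0) × (2.6 - 4)/(2 - 4) × (2.6 - 6)/(2 - 6) = 0.773500
L_2(2.6) = (2.6 - 0)/(4 - 0) × (2.6 - 2)/(4 - 2) × (2.6 - 6)/(4 - 6) = 0.331500
L_3(2.6) = (2.6 - 0)/(6 - 0) × (2.6 - 2)/(6 - 2) × (2.6 - 4)/(6 - 4) = -0.045500

P(2.6) = 5×L_0(2.6) + (-1)×L_1(2.6) + (-3)×L_2(2.6) + 5×L_3(2.6)
P(2.6) = -2.293000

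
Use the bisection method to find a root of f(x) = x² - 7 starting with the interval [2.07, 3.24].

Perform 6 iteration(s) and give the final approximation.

f(x) = x² - 7
Initial interval: [2.07, 3.24]

Iteration 1:
  c_1 = (2.070000 + 3.240000)/2 = 2.655000
  f(c_1) = f(2.655000) = 0.049025
  f(a) × f(c) < 0, new interval: [2.070000, 2.655000]
Iteration 2:
  c_2 = (2.070000 + 2.655000)/2 = 2.362500
  f(c_2) = f(2.362500) = -1.418594
  f(a) × f(c) ≥ 0, new interval: [2.362500, 2.655000]
Iteration 3:
  c_3 = (2.362500 + 2.655000)/2 = 2.508750
  f(c_3) = f(2.508750) = -0.706173
  f(a) × f(c) ≥ 0, new interval: [2.508750, 2.655000]
Iteration 4:
  c_4 = (2.508750 + 2.655000)/2 = 2.581875
  f(c_4) = f(2.581875) = -0.333921
  f(a) × f(c) ≥ 0, new interval: [2.581875, 2.655000]
Iteration 5:
  c_5 = (2.581875 + 2.655000)/2 = 2.618438
  f(c_5) = f(2.618438) = -0.143785
  f(a) × f(c) ≥ 0, new interval: [2.618438, 2.655000]
Iteration 6:
  c_6 = (2.618438 + 2.655000)/2 = 2.636719
  f(c_6) = f(2.636719) = -0.047714
  f(a) × f(c) ≥ 0, new interval: [2.636719, 2.655000]

After 6 iteration(s), the approximation is c_6 = 2.636719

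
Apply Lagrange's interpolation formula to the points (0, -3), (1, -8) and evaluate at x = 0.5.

Lagrange interpolation formula:
P(x) = Σ yᵢ × Lᵢ(x)
where Lᵢ(x) = Π_{j≠i} (x - xⱼ)/(xᵢ - xⱼ)

L_0(0.5) = (0.5 - 1)/(0 - 1) = 0.500000
L_1(0.5) = (0.5 - 0)/(1 - 0) = 0.500000

P(0.5) = (-3)×L_0(0.5) + (-8)×L_1(0.5)
P(0.5) = -5.500000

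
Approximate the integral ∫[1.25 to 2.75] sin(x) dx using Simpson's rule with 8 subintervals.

f(x) = sin(x)
a = 1.25, b = 2.75, n = 8
h = (b - a)/n = 0.187500

Simpson's rule: (h/3)[f(x₀) + 4f(x₁) + 2f(x₂) + ... + f(xₙ)]

x_0 = 1.2500, f(x_0) = 0.948985, coefficient = 1
x_1 = 1.4375, f(x_1) = 0.991129, coefficient = 4
x_2 = 1.6250, f(x_2) = 0.998531, coefficient = 2
x_3 = 1.8125, f(x_3) = 0.970932, coefficient = 4
x_4 = 2.0000, f(x_4) = 0.909297, coefficient = 2
x_5 = 2.1875, f(x_5) = 0.815789, coefficient = 4
x_6 = 2.3750, f(x_6) = 0.693685, coefficient = 2
x_7 = 2.5625, f(x_7) = 0.547265, coefficient = 4
x_8 = 2.7500, f(x_8) = 0.381661, coefficient = 1

I ≈ (0.187500/3) × 19.834133 = 1.239633
Exact value: 1.239625
Error: 0.000009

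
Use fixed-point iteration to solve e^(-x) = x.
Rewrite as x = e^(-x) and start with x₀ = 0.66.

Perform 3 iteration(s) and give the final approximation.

Equation: e^(-x) = x
Fixed-point form: x = e^(-x)
x₀ = 0.66

x_1 = g(0.660000) = 0.516851
x_2 = g(0.516851) = 0.596395
x_3 = g(0.596395) = 0.550793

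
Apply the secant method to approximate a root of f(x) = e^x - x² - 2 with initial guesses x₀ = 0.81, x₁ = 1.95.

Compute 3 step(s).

f(x) = e^x - x² - 2
x₀ = 0.81, x₁ = 1.95

Secant formula: x_{n+1} = x_n - f(x_n)(x_n - x_{n-1})/(f(x_n) - f(x_{n-1}))

Iteration 1:
  f(0.810000) = -0.408192
  f(1.950000) = 1.226188
  x_2 = 1.950000 - 1.226188×(1.950000 - 0.810000)/(1.226188 - (-0.408192))
       = 1.094719
Iteration 2:
  f(1.950000) = 1.226188
  f(1.094719) = -0.210067
  x_3 = 1.094719 - (-0.210067)×(1.094719 - 1.950000)/(-0.210067 - 1.226188)
       = 1.219813
Iteration 3:
  f(1.094719) = -0.210067
  f(1.219813) = -0.101390
  x_4 = 1.219813 - (-0.101390)×(1.219813 - 1.094719)/(-0.101390 - (-0.210067))
       = 1.336518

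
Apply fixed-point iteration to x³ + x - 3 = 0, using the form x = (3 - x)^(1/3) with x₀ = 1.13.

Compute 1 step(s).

Equation: x³ + x - 3 = 0
Fixed-point form: x = (3 - x)^(1/3)
x₀ = 1.13

x_1 = g(1.130000) = 1.232009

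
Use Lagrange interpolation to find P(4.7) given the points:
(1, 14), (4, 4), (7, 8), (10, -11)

Lagrange interpolation formula:
P(x) = Σ yᵢ × Lᵢ(x)
where Lᵢ(x) = Π_{j≠i} (x - xⱼ)/(xᵢ - xⱼ)

L_0(4.7) = (4.7 - 4)/(1 - 4) × (4.7 - 7)/(1 - 7) × (4.7 - 10)/(1 - 10) = -0.052673
L_1(4.7) = (4.7 - 1)/(4 - 1) × (4.7 - 7)/(4 - 7) × (4.7 - 10)/(4 - 10) = 0.835241
L_2(4.7) = (4.7 - 1)/(7 - 1) × (4.7 - 4)/(7 - 4) × (4.7 - 10)/(7 - 10) = 0.254204
L_3(4.7) = (4.7 - 1)/(10 - 1) × (4.7 - 4)/(10 - 4) × (4.7 - 7)/(10 - 7) = -0.036772

P(4.7) = 14×L_0(4.7) + 4×L_1(4.7) + 8×L_2(4.7) + (-11)×L_3(4.7)
P(4.7) = 5.041660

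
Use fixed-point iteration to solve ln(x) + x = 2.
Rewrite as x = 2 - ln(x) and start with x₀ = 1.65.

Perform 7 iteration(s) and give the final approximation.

Equation: ln(x) + x = 2
Fixed-point form: x = 2 - ln(x)
x₀ = 1.65

x_1 = g(1.650000) = 1.499225
x_2 = g(1.499225) = 1.595052
x_3 = g(1.595052) = 1.533094
x_4 = g(1.533094) = 1.572712
x_5 = g(1.572712) = 1.547198
x_6 = g(1.547198) = 1.563554
x_7 = g(1.563554) = 1.553038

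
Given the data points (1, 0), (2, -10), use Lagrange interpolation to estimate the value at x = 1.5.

Lagrange interpolation formula:
P(x) = Σ yᵢ × Lᵢ(x)
where Lᵢ(x) = Π_{j≠i} (x - xⱼ)/(xᵢ - xⱼ)

L_0(1.5) = (1.5 - 2)/(1 - 2) = 0.500000
L_1(1.5) = (1.5 - 1)/(2 - 1) = 0.500000

P(1.5) = 0×L_0(1.5) + (-10)×L_1(1.5)
P(1.5) = -5.000000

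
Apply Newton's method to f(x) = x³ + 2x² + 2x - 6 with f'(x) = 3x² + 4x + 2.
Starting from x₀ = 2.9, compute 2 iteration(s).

f(x) = x³ + 2x² + 2x - 6
f'(x) = 3x² + 4x + 2
x₀ = 2.9

Newton-Raphson formula: x_{n+1} = x_n - f(x_n)/f'(x_n)

Iteration 1:
  f(2.900000) = 41.009000
  f'(2.900000) = 38.830000
  x_1 = 2.900000 - 41.009000/38.830000 = 1.843884
Iteration 2:
  f(1.843884) = 10.756613
  f'(1.843884) = 19.575255
  x_2 = 1.843884 - 10.756613/19.575255 = 1.294383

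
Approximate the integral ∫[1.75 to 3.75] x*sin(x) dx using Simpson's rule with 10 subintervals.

f(x) = x*sin(x)
a = 1.75, b = 3.75, n = 10
h = (b - a)/n = 0.200000

Simpson's rule: (h/3)[f(x₀) + 4f(x₁) + 2f(x₂) + ... + f(xₙ)]

x_0 = 1.7500, f(x_0) = 1.721975, coefficient = 1
x_1 = 1.9500, f(x_1) = 1.811471, coefficient = 4
x_2 = 2.1500, f(x_2) = 1.799332, coefficient = 2
x_3 = 2.3500, f(x_3) = 1.671962, coefficient = 4
x_4 = 2.5500, f(x_4) = 1.422093, coefficient = 2
x_5 = 2.7500, f(x_5) = 1.049568, coefficient = 4
x_6 = 2.9500, f(x_6) = 0.561747, coefficient = 2
x_7 = 3.1500, f(x_7) = -0.026483, coefficient = 4
x_8 = 3.3500, f(x_8) = -0.693122, coefficient = 2
x_9 = 3.5500, f(x_9) = -1.409876, coefficient = 4
x_10 = 3.7500, f(x_10) = -2.143355, coefficient = 1

I ≈ (0.200000/3) × 18.145294 = 1.209686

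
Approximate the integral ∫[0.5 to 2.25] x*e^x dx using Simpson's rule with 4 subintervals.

f(x) = x*e^x
a = 0.5, b = 2.25, n = 4
h = (b - a)/n = 0.437500

Simpson's rule: (h/3)[f(x₀) + 4f(x₁) + 2f(x₂) + ... + f(xₙ)]

x_0 = 0.5000, f(x_0) = 0.824361, coefficient = 1
x_1 = 0.9375, f(x_1) = 2.393990, coefficient = 4
x_2 = 1.3750, f(x_2) = 5.438230, coefficient = 2
x_3 = 1.8125, f(x_3) = 11.102909, coefficient = 4
x_4 = 2.2500, f(x_4) = 21.347406, coefficient = 1

I ≈ (0.437500/3) × 87.035822 = 12.692724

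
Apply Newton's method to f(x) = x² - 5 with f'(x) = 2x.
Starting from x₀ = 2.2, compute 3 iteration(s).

f(x) = x² - 5
f'(x) = 2x
x₀ = 2.2

Newton-Raphson formula: x_{n+1} = x_n - f(x_n)/f'(x_n)

Iteration 1:
  f(2.200000) = -0.160000
  f'(2.200000) = 4.400000
  x_1 = 2.200000 - (-0.160000)/4.400000 = 2.236364
Iteration 2:
  f(2.236364) = 0.001322
  f'(2.236364) = 4.472727
  x_2 = 2.236364 - 0.001322/4.472727 = 2.236068
Iteration 3:
  f(2.236068) = 0.000000
  f'(2.236068) = 4.472136
  x_3 = 2.236068 - 0.000000/4.472136 = 2.236068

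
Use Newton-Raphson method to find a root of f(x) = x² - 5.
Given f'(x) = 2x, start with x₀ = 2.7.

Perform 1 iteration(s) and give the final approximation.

f(x) = x² - 5
f'(x) = 2x
x₀ = 2.7

Newton-Raphson formula: x_{n+1} = x_n - f(x_n)/f'(x_n)

Iteration 1:
  f(2.700000) = 2.290000
  f'(2.700000) = 5.400000
  x_1 = 2.700000 - 2.290000/5.400000 = 2.275926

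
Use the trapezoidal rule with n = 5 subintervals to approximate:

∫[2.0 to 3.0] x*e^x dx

f(x) = x*e^x
a = 2.0, b = 3.0, n = 5
h = (b - a)/n = 0.200000

Trapezoidal rule: (h/2)[f(x₀) + 2f(x₁) + 2f(x₂) + ... + f(xₙ)]

x_0 = 2.0000, f(x_0) = 14.778112, coefficient = 1
x_1 = 2.2000, f(x_1) = 19.855030, coefficient = 2
x_2 = 2.4000, f(x_2) = 26.455623, coefficient = 2
x_3 = 2.6000, f(x_3) = 35.005719, coefficient = 2
x_4 = 2.8000, f(x_4) = 46.045011, coefficient = 2
x_5 = 3.0000, f(x_5) = 60.256611, coefficient = 1

I ≈ (0.200000/2) × 329.757489 = 32.975749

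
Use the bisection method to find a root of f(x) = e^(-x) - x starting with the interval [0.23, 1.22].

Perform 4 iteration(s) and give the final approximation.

f(x) = e^(-x) - x
Initial interval: [0.23, 1.22]

Iteration 1:
  c_1 = (0.230000 + 1.220000)/2 = 0.725000
  f(c_1) = f(0.725000) = -0.240675
  f(a) × f(c) < 0, new interval: [0.230000, 0.725000]
Iteration 2:
  c_2 = (0.230000 + 0.725000)/2 = 0.477500
  f(c_2) = f(0.477500) = 0.142832
  f(a) × f(c) ≥ 0, new interval: [0.477500, 0.725000]
Iteration 3:
  c_3 = (0.477500 + 0.725000)/2 = 0.601250
  f(c_3) = f(0.601250) = -0.053124
  f(a) × f(c) < 0, new interval: [0.477500, 0.601250]
Iteration 4:
  c_4 = (0.477500 + 0.601250)/2 = 0.539375
  f(c_4) = f(0.539375) = 0.043738
  f(a) × f(c) ≥ 0, new interval: [0.539375, 0.601250]

After 4 iteration(s), the approximation is c_4 = 0.539375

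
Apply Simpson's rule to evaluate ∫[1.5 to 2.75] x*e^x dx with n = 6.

f(x) = x*e^x
a = 1.5, b = 2.75, n = 6
h = (b - a)/n = 0.208333

Simpson's rule: (h/3)[f(x₀) + 4f(x₁) + 2f(x₂) + ... + f(xₙ)]

x_0 = 1.5000, f(x_0) = 6.722534, coefficient = 1
x_1 = 1.7083, f(x_1) = 9.429580, coefficient = 4
x_2 = 1.9167, f(x_2) = 13.029998, coefficient = 2
x_3 = 2.1250, f(x_3) = 17.792407, coefficient = 4
x_4 = 2.3333, f(x_4) = 24.061937, coefficient = 2
x_5 = 2.5417, f(x_5) = 32.281254, coefficient = 4
x_6 = 2.7500, f(x_6) = 43.017238, coefficient = 1

I ≈ (0.208333/3) × 361.936607 = 25.134487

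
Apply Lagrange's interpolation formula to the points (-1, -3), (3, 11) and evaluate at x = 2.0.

Lagrange interpolation formula:
P(x) = Σ yᵢ × Lᵢ(x)
where Lᵢ(x) = Π_{j≠i} (x - xⱼ)/(xᵢ - xⱼ)

L_0(2.0) = (2.0 - 3)/(-1 - 3) = 0.250000
L_1(2.0) = (2.0 - (-1))/(3 - (-1)) = 0.750000

P(2.0) = (-3)×L_0(2.0) + 11×L_1(2.0)
P(2.0) = 7.500000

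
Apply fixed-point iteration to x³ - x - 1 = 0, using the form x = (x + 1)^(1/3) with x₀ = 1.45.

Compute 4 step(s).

Equation: x³ - x - 1 = 0
Fixed-point form: x = (x + 1)^(1/3)
x₀ = 1.45

x_1 = g(1.450000) = 1.348100
x_2 = g(1.348100) = 1.329144
x_3 = g(1.329144) = 1.325558
x_4 = g(1.325558) = 1.324878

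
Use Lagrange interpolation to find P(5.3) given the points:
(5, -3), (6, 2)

Lagrange interpolation formula:
P(x) = Σ yᵢ × Lᵢ(x)
where Lᵢ(x) = Π_{j≠i} (x - xⱼ)/(xᵢ - xⱼ)

L_0(5.3) = (5.3 - 6)/(5 - 6) = 0.700000
L_1(5.3) = (5.3 - 5)/(6 - 5) = 0.300000

P(5.3) = (-3)×L_0(5.3) + 2×L_1(5.3)
P(5.3) = -1.500000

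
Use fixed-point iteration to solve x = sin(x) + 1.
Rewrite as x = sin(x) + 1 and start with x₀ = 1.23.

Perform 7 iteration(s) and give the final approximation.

Equation: x = sin(x) + 1
Fixed-point form: x = sin(x) + 1
x₀ = 1.23

x_1 = g(1.230000) = 1.942489
x_2 = g(1.942489) = 1.931714
x_3 = g(1.931714) = 1.935573
x_4 = g(1.935573) = 1.934203
x_5 = g(1.934203) = 1.934691
x_6 = g(1.934691) = 1.934518
x_7 = g(1.934518) = 1.934579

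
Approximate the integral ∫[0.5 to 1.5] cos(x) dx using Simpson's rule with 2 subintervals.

f(x) = cos(x)
a = 0.5, b = 1.5, n = 2
h = (b - a)/n = 0.500000

Simpson's rule: (h/3)[f(x₀) + 4f(x₁) + 2f(x₂) + ... + f(xₙ)]

x_0 = 0.5000, f(x_0) = 0.877583, coefficient = 1
x_1 = 1.0000, f(x_1) = 0.540302, coefficient = 4
x_2 = 1.5000, f(x_2) = 0.070737, coefficient = 1

I ≈ (0.500000/3) × 3.109529 = 0.518255
Exact value: 0.518069
Error: 0.000185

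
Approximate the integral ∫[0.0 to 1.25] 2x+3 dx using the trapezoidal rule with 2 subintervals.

f(x) = 2x+3
a = 0.0, b = 1.25, n = 2
h = (b - a)/n = 0.625000

Trapezoidal rule: (h/2)[f(x₀) + 2f(x₁) + 2f(x₂) + ... + f(xₙ)]

x_0 = 0.0000, f(x_0) = 3.000000, coefficient = 1
x_1 = 0.6250, f(x_1) = 4.250000, coefficient = 2
x_2 = 1.2500, f(x_2) = 5.500000, coefficient = 1

I ≈ (0.625000/2) × 17.000000 = 5.312500
Exact value: 5.312500
Error: 0.000000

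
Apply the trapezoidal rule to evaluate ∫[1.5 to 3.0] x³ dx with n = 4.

f(x) = x³
a = 1.5, b = 3.0, n = 4
h = (b - a)/n = 0.375000

Trapezoidal rule: (h/2)[f(x₀) + 2f(x₁) + 2f(x₂) + ... + f(xₙ)]

x_0 = 1.5000, f(x_0) = 3.375000, coefficient = 1
x_1 = 1.8750, f(x_1) = 6.591797, coefficient = 2
x_2 = 2.2500, f(x_2) = 11.390625, coefficient = 2
x_3 = 2.6250, f(x_3) = 18.087891, coefficient = 2
x_4 = 3.0000, f(x_4) = 27.000000, coefficient = 1

I ≈ (0.375000/2) × 102.515625 = 19.221680
Exact value: 18.984375
Error: 0.237305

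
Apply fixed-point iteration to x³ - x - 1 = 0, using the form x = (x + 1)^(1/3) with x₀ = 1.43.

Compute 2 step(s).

Equation: x³ - x - 1 = 0
Fixed-point form: x = (x + 1)^(1/3)
x₀ = 1.43

x_1 = g(1.430000) = 1.344421
x_2 = g(1.344421) = 1.328450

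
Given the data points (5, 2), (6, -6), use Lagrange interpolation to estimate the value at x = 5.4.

Lagrange interpolation formula:
P(x) = Σ yᵢ × Lᵢ(x)
where Lᵢ(x) = Π_{j≠i} (x - xⱼ)/(xᵢ - xⱼ)

L_0(5.4) = (5.4 - 6)/(5 - 6) = 0.600000
L_1(5.4) = (5.4 - 5)/(6 - 5) = 0.400000

P(5.4) = 2×L_0(5.4) + (-6)×L_1(5.4)
P(5.4) = -1.200000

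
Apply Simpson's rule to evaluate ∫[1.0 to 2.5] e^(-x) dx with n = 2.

f(x) = e^(-x)
a = 1.0, b = 2.5, n = 2
h = (b - a)/n = 0.750000

Simpson's rule: (h/3)[f(x₀) + 4f(x₁) + 2f(x₂) + ... + f(xₙ)]

x_0 = 1.0000, f(x_0) = 0.367879, coefficient = 1
x_1 = 1.7500, f(x_1) = 0.173774, coefficient = 4
x_2 = 2.5000, f(x_2) = 0.082085, coefficient = 1

I ≈ (0.750000/3) × 1.145060 = 0.286265
Exact value: 0.285794
Error: 0.000471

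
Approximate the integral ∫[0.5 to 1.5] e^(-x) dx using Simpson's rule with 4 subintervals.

f(x) = e^(-x)
a = 0.5, b = 1.5, n = 4
h = (b - a)/n = 0.250000

Simpson's rule: (h/3)[f(x₀) + 4f(x₁) + 2f(x₂) + ... + f(xₙ)]

x_0 = 0.5000, f(x_0) = 0.606531, coefficient = 1
x_1 = 0.7500, f(x_1) = 0.472367, coefficient = 4
x_2 = 1.0000, f(x_2) = 0.367879, coefficient = 2
x_3 = 1.2500, f(x_3) = 0.286505, coefficient = 4
x_4 = 1.5000, f(x_4) = 0.223130, coefficient = 1

I ≈ (0.250000/3) × 4.600905 = 0.383409
Exact value: 0.383400
Error: 0.000008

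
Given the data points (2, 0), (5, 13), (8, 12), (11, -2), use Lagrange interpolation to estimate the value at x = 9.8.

Lagrange interpolation formula:
P(x) = Σ yᵢ × Lᵢ(x)
where Lᵢ(x) = Π_{j≠i} (x - xⱼ)/(xᵢ - xⱼ)

L_0(9.8) = (9.8 - 5)/(2 - 5) × (9.8 - 8)/(2 - 8) × (9.8 - 11)/(2 - 11) = 0.064000
L_1(9.8) = (9.8 - 2)/(5 - 2) × (9.8 - 8)/(5 - 8) × (9.8 - 11)/(5 - 11) = -0.312000
L_2(9.8) = (9.8 - 2)/(8 - 2) × (9.8 - 5)/(8 - 5) × (9.8 - 11)/(8 - 11) = 0.832000
L_3(9.8) = (9.8 - 2)/(11 - 2) × (9.8 - 5)/(11 - 5) × (9.8 - 8)/(11 - 8) = 0.416000

P(9.8) = 0×L_0(9.8) + 13×L_1(9.8) + 12×L_2(9.8) + (-2)×L_3(9.8)
P(9.8) = 5.096000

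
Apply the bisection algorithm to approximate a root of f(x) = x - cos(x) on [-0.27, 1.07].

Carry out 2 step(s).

f(x) = x - cos(x)
Initial interval: [-0.27, 1.07]

Iteration 1:
  c_1 = (-0.270000 + 1.070000)/2 = 0.400000
  f(c_1) = f(0.400000) = -0.521061
  f(a) × f(c) ≥ 0, new interval: [0.400000, 1.070000]
Iteration 2:
  c_2 = (0.400000 + 1.070000)/2 = 0.735000
  f(c_2) = f(0.735000) = -0.006831
  f(a) × f(c) ≥ 0, new interval: [0.735000, 1.070000]

After 2 iteration(s), the approximation is c_2 = 0.735000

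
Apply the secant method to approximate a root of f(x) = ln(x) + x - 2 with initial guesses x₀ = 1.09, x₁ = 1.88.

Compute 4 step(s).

f(x) = ln(x) + x - 2
x₀ = 1.09, x₁ = 1.88

Secant formula: x_{n+1} = x_n - f(x_n)(x_n - x_{n-1})/(f(x_n) - f(x_{n-1}))

Iteration 1:
  f(1.090000) = -0.823822
  f(1.880000) = 0.511272
  x_2 = 1.880000 - 0.511272×(1.880000 - 1.090000)/(0.511272 - (-0.823822))
       = 1.577471
Iteration 2:
  f(1.880000) = 0.511272
  f(1.577471) = 0.033294
  x_3 = 1.577471 - 0.033294×(1.577471 - 1.880000)/(0.033294 - 0.511272)
       = 1.556398
Iteration 3:
  f(1.577471) = 0.033294
  f(1.556398) = -0.001228
  x_4 = 1.556398 - (-0.001228)×(1.556398 - 1.577471)/(-0.001228 - 0.033294)
       = 1.557147
Iteration 4:
  f(1.556398) = -0.001228
  f(1.557147) = 0.000003
  x_5 = 1.557147 - 0.000003×(1.557147 - 1.556398)/(0.000003 - (-0.001228))
       = 1.557146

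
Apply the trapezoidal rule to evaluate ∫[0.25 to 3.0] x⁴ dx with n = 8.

f(x) = x⁴
a = 0.25, b = 3.0, n = 8
h = (b - a)/n = 0.343750

Trapezoidal rule: (h/2)[f(x₀) + 2f(x₁) + 2f(x₂) + ... + f(xₙ)]

x_0 = 0.2500, f(x_0) = 0.003906, coefficient = 1
x_1 = 0.5938, f(x_1) = 0.124284, coefficient = 2
x_2 = 0.9375, f(x_2) = 0.772476, coefficient = 2
x_3 = 1.2812, f(x_3) = 2.694856, coefficient = 2
x_4 = 1.6250, f(x_4) = 6.972900, coefficient = 2
x_5 = 1.9688, f(x_5) = 15.023194, coefficient = 2
x_6 = 2.3125, f(x_6) = 28.597427, coefficient = 2
x_7 = 2.6562, f(x_7) = 49.782395, coefficient = 2
x_8 = 3.0000, f(x_8) = 81.000000, coefficient = 1

I ≈ (0.343750/2) × 288.938972 = 49.661386
Exact value: 48.599805
Error: 1.061581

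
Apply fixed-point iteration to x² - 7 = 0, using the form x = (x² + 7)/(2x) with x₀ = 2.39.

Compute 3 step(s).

Equation: x² - 7 = 0
Fixed-point form: x = (x² + 7)/(2x)
x₀ = 2.39

x_1 = g(2.390000) = 2.659435
x_2 = g(2.659435) = 2.645787
x_3 = g(2.645787) = 2.645751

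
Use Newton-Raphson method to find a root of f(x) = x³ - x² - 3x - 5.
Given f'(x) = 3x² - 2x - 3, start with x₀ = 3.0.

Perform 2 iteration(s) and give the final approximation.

f(x) = x³ - x² - 3x - 5
f'(x) = 3x² - 2x - 3
x₀ = 3.0

Newton-Raphson formula: x_{n+1} = x_n - f(x_n)/f'(x_n)

Iteration 1:
  f(3.000000) = 4.000000
  f'(3.000000) = 18.000000
  x_1 = 3.000000 - 4.000000/18.000000 = 2.777778
Iteration 2:
  f(2.777778) = 0.384088
  f'(2.777778) = 14.592593
  x_2 = 2.777778 - 0.384088/14.592593 = 2.751457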